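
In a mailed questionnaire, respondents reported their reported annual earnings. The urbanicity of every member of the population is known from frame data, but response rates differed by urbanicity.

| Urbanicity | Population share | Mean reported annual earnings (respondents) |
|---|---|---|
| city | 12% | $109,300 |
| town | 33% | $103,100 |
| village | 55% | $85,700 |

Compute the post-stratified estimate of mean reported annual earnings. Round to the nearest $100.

Weight each group's respondent value by its population share:
  city: 0.12 × 109,300 = 13,116
  town: 0.33 × 103,100 = 34,023
  village: 0.55 × 85,700 = 47,135
Post-stratified estimate = 94,274 → $94,300.

$94,300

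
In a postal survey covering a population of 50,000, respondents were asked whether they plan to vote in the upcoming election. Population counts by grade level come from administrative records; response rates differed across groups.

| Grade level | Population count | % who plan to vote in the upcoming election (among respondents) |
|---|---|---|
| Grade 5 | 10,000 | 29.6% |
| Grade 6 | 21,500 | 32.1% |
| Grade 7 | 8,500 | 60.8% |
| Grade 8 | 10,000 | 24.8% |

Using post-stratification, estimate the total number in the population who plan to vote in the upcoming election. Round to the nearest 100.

17,500

Each cell contributes its population count × the respondent rate:
  Grade 5: 10,000 × 29.6% = 2960
  Grade 6: 21,500 × 32.1% = 6901.5
  Grade 7: 8,500 × 60.8% = 5168
  Grade 8: 10,000 × 24.8% = 2480
Estimated total = 17509.5 → 17,500.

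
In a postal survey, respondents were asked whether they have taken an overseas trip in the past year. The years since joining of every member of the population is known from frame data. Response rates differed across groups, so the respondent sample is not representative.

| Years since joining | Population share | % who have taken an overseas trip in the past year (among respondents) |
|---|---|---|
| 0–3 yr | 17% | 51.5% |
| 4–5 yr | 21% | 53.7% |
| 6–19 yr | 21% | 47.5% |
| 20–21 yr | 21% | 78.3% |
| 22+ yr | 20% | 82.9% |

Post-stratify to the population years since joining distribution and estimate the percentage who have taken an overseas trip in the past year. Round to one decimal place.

Reweight to the known years since joining distribution:
  0–3 yr: 0.17 × 51.5 = 8.755
  4–5 yr: 0.21 × 53.7 = 11.277
  6–19 yr: 0.21 × 47.5 = 9.975
  20–21 yr: 0.21 × 78.3 = 16.443
  22+ yr: 0.2 × 82.9 = 16.58
Post-stratified estimate = 63.03 → 63.0%.

63.0%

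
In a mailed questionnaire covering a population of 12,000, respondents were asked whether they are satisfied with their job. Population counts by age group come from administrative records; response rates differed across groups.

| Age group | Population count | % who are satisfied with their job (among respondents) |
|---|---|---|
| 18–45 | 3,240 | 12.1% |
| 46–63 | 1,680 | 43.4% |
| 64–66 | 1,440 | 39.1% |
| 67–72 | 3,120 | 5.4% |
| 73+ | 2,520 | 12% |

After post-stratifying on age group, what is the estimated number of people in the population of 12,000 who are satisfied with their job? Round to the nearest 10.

2,160

Apply each group's respondent rate to its population count:
  18–45: 3,240 × 12.1% = 392.04
  46–63: 1,680 × 43.4% = 729.12
  64–66: 1,440 × 39.1% = 563.04
  67–72: 3,120 × 5.4% = 168.48
  73+: 2,520 × 12% = 302.4
Estimated total = 2155.08 → 2,160.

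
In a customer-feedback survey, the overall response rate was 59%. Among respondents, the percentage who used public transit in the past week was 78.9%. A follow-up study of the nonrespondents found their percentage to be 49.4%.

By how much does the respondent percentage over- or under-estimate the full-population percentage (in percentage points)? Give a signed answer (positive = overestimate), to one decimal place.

+12.1 percentage points

Nonresponse fraction = 1 − 0.59 = 0.41.
Bias = (nonresponse fraction) × (respondent percentage − nonrespondent percentage)
     = 0.41 × (78.9 − 49.4) = 0.41 × 29.5 = 12.095.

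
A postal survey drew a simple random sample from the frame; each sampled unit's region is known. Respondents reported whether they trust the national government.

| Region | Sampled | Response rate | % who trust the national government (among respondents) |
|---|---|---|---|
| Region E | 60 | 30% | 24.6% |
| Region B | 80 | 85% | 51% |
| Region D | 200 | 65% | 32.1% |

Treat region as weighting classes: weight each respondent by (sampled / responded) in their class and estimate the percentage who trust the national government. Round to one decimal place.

35.2%

Weighting each respondent by the inverse class response rate inflates each class back to its sampled size, so the class weight is n_sampled:
  Region E: 60 × 24.6 = 1476
  Region B: 80 × 51 = 4080
  Region D: 200 × 32.1 = 6420
Adjusted estimate = 11,976 / 340 = 35.2235 → 35.2%.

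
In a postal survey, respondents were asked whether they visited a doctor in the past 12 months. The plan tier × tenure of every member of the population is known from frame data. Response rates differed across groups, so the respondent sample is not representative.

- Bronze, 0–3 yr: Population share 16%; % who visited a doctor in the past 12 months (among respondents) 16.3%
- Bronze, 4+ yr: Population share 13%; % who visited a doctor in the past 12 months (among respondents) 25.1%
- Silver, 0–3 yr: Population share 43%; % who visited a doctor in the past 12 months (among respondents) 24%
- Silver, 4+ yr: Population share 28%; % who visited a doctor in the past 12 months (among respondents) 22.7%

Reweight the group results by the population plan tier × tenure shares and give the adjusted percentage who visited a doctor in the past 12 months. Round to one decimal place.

Each cell contributes population-share × respondent value:
  Bronze, 0–3 yr: 0.16 × 16.3 = 2.608
  Bronze, 4+ yr: 0.13 × 25.1 = 3.263
  Silver, 0–3 yr: 0.43 × 24 = 10.32
  Silver, 4+ yr: 0.28 × 22.7 = 6.356
Post-stratified estimate = 22.547 → 22.5%.

22.5%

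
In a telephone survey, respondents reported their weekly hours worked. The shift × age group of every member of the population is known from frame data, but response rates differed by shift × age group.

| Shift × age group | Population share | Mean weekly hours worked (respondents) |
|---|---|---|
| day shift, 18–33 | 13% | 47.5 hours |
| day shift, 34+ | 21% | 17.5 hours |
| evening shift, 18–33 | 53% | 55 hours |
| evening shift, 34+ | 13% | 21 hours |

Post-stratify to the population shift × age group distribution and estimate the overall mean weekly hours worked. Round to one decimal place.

41.7

Weight each group's respondent value by its population share:
  day shift, 18–33: 0.13 × 47.5 = 6.175
  day shift, 34+: 0.21 × 17.5 = 3.675
  evening shift, 18–33: 0.53 × 55 = 29.15
  evening shift, 34+: 0.13 × 21 = 2.73
Post-stratified estimate = 41.73 → 41.7.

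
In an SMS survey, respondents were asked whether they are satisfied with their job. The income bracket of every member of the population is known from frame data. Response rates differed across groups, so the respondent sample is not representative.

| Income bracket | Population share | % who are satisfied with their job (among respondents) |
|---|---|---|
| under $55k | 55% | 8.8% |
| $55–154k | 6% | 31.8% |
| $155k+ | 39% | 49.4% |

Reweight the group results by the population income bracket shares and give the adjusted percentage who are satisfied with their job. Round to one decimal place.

Reweight to the known income bracket distribution:
  under $55k: 0.55 × 8.8 = 4.84
  $55–154k: 0.06 × 31.8 = 1.908
  $155k+: 0.39 × 49.4 = 19.266
Post-stratified estimate = 26.014 → 26.0%.

26.0%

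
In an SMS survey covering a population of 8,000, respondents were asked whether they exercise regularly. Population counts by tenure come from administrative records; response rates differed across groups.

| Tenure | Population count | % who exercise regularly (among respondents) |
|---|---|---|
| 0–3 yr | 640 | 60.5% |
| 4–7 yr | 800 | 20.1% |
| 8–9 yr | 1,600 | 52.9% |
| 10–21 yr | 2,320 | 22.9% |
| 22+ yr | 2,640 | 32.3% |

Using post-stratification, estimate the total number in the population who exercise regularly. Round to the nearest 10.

Each cell contributes its population count × the respondent rate:
  0–3 yr: 640 × 60.5% = 387.2
  4–7 yr: 800 × 20.1% = 160.8
  8–9 yr: 1,600 × 52.9% = 846.4
  10–21 yr: 2,320 × 22.9% = 531.28
  22+ yr: 2,640 × 32.3% = 852.72
Estimated total = 2778.4 → 2,780.

2,780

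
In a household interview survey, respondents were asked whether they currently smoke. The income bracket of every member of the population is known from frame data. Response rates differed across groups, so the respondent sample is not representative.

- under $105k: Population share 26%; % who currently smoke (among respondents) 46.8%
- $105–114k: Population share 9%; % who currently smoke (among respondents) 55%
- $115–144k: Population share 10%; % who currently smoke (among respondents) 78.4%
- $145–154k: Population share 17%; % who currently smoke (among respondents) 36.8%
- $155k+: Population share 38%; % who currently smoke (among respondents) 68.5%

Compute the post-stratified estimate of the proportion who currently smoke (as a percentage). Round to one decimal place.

57.2%

Each cell contributes population-share × respondent value:
  under $105k: 0.26 × 46.8 = 12.168
  $105–114k: 0.09 × 55 = 4.95
  $115–144k: 0.1 × 78.4 = 7.84
  $145–154k: 0.17 × 36.8 = 6.256
  $155k+: 0.38 × 68.5 = 26.03
Post-stratified estimate = 57.244 → 57.2%.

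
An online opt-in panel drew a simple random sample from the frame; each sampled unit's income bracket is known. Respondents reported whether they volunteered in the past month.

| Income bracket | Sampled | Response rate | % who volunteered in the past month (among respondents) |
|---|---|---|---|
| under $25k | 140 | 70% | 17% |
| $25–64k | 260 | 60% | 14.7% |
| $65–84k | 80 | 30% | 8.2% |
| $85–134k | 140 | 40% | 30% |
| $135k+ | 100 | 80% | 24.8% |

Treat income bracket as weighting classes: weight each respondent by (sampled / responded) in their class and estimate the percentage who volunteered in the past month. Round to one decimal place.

18.8%

Inverse-response-rate weighting restores each class to its sampled count, so class totals weight by n_sampled:
  under $25k: 140 × 17 = 2380
  $25–64k: 260 × 14.7 = 3822
  $65–84k: 80 × 8.2 = 656
  $85–134k: 140 × 30 = 4200
  $135k+: 100 × 24.8 = 2480
Adjusted estimate = 13,538 / 720 = 18.8028 → 18.8%.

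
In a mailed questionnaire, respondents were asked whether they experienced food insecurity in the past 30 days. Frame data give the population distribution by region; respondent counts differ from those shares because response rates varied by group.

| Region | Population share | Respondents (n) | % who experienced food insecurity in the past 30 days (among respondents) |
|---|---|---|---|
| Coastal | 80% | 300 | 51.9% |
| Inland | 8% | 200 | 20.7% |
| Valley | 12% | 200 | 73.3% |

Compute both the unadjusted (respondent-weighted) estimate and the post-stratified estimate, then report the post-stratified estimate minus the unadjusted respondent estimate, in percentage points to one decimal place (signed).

+2.9 percentage points

Without adjustment, the pooled respondent share is:
  (300/700)×51.9 + (200/700)×20.7 + (200/700)×73.3 = 49.1%
Post-stratifying to population shares instead:
  0.8×51.9 + 0.08×20.7 + 0.12×73.3 = 51.972%
Difference = 51.972 − 49.1 = 2.872 pp.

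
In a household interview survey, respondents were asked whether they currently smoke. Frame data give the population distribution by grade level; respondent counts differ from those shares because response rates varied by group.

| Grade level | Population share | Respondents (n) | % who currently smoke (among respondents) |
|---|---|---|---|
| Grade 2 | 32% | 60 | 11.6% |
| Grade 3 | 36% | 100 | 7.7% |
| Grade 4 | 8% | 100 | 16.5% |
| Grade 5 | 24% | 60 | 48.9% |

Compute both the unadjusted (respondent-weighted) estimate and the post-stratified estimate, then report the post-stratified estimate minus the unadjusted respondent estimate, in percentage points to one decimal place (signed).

Naive respondent-only estimate (weights = respondent counts):
  (60/320)×11.6 + (100/320)×7.7 + (100/320)×16.5 + (60/320)×48.9 = 18.9062%
Post-stratified estimate weights by population shares:
  0.32×11.6 + 0.36×7.7 + 0.08×16.5 + 0.24×48.9 = 19.54%
Difference = 19.54 − 18.9062 = 0.6337 pp.

+0.6 percentage points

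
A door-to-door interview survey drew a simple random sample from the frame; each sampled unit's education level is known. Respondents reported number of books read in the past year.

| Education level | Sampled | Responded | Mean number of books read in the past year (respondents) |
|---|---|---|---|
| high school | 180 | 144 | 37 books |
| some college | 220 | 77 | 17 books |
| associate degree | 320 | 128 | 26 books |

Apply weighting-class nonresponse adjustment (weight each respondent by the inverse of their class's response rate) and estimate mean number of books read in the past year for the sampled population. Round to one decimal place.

Class response rates: high school 144/180 = 80%, some college 77/220 = 35%, associate degree 128/320 = 40%.
Each respondent's weight = sampled/responded in their class; summing within a class gives n_sampled, so:
  high school: 180 × 37 = 6660
  some college: 220 × 17 = 3740
  associate degree: 320 × 26 = 8320
Adjusted estimate = 18,720 / 720 = 26 → 26.0.

26.0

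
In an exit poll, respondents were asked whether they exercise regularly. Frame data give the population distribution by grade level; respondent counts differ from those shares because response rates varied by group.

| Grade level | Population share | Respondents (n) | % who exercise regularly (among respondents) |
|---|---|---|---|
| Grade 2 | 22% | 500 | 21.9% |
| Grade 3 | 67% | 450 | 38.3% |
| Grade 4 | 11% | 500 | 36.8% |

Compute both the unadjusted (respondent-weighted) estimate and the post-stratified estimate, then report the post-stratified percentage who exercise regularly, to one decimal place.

34.5%

Unadjusted (pooled respondent) estimate weights by respondent counts:
  (500/1450)×21.9 + (450/1450)×38.3 + (500/1450)×36.8 = 32.1276%
Post-stratified estimate weights by population shares:
  0.22×21.9 + 0.67×38.3 + 0.11×36.8 = 34.527%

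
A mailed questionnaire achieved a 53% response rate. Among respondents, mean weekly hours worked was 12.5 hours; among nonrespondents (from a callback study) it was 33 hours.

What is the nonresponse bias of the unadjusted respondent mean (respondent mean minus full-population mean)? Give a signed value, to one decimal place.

Nonresponse fraction = 1 − 0.53 = 0.47.
Bias = (nonresponse fraction) × (respondent mean − nonrespondent mean)
     = 0.47 × (12.5 − 33) = 0.47 × -20.5 = -9.635.

-9.6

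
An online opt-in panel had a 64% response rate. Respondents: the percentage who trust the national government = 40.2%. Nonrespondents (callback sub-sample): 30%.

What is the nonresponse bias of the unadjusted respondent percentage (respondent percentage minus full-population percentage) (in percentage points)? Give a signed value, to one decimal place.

Nonresponse fraction = 1 − 0.64 = 0.36.
Bias = (nonresponse fraction) × (respondent percentage − nonrespondent percentage)
     = 0.36 × (40.2 − 30) = 0.36 × 10.2 = 3.672.

+3.7 percentage points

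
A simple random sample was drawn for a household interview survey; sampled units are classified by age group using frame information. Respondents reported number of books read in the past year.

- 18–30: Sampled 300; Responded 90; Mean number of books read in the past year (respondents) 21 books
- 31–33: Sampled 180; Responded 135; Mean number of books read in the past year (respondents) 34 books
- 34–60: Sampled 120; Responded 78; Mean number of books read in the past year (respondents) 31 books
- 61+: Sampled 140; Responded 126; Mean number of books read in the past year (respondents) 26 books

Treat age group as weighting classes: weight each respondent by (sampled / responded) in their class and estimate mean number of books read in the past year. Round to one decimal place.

Class response rates: 18–30 90/300 = 30%, 31–33 135/180 = 75%, 34–60 78/120 = 65%, 61+ 126/140 = 90%.
With weight = n_sampled/n_responded per class, the weighted class total is n_sampled:
  18–30: 300 × 21 = 6300
  31–33: 180 × 34 = 6120
  34–60: 120 × 31 = 3720
  61+: 140 × 26 = 3640
Adjusted estimate = 19,780 / 740 = 26.7297 → 26.7.

26.7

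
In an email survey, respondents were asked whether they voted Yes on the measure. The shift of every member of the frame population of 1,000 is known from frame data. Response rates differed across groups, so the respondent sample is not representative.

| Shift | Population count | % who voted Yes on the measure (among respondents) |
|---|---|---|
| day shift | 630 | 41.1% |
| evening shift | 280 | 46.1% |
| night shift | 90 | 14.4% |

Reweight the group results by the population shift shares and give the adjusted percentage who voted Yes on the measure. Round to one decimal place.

Weight each group's respondent value by its population share:
  day shift: (630/1,000) × 41.1 = 25.893
  evening shift: (280/1,000) × 46.1 = 12.908
  night shift: (90/1,000) × 14.4 = 1.296
Post-stratified estimate = 40.097 → 40.1%.

40.1%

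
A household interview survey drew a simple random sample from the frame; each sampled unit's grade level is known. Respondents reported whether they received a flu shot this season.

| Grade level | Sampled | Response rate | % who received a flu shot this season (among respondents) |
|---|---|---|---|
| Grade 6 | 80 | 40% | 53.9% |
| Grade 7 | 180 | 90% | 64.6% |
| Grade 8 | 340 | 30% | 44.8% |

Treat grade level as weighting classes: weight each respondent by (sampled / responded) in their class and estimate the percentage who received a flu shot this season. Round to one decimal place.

52.0%

Inverse-response-rate weighting restores each class to its sampled count, so class totals weight by n_sampled:
  Grade 6: 80 × 53.9 = 4312
  Grade 7: 180 × 64.6 = 11628
  Grade 8: 340 × 44.8 = 15232
Adjusted estimate = 31172 / 600 = 51.9533 → 52.0%.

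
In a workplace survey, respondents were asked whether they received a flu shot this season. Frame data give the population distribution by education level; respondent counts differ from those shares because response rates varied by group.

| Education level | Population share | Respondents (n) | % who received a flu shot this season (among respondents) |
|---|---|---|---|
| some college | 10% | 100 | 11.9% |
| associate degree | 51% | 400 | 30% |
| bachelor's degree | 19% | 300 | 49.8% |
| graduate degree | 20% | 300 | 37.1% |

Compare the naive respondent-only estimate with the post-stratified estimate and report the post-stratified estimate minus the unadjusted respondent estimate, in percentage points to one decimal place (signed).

-2.3 percentage points

Without adjustment, the pooled respondent share is:
  (100/1100)×11.9 + (400/1100)×30 + (300/1100)×49.8 + (300/1100)×37.1 = 35.6909%
Post-stratified estimate weights by population shares:
  0.1×11.9 + 0.51×30 + 0.19×49.8 + 0.2×37.1 = 33.372%
Difference = 33.372 − 35.6909 = -2.3189 pp.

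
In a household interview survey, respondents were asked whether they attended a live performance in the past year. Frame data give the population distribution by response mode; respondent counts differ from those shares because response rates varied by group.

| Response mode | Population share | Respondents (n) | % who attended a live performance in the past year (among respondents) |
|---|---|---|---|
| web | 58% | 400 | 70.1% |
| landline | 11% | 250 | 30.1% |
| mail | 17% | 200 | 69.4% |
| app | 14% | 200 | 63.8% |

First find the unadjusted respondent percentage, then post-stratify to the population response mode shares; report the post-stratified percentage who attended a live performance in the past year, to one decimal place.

64.7%

Naive respondent-only estimate (weights = respondent counts):
  (400/1050)×70.1 + (250/1050)×30.1 + (200/1050)×69.4 + (200/1050)×63.8 = 59.2429%
Post-stratified estimate weights by population shares:
  0.58×70.1 + 0.11×30.1 + 0.17×69.4 + 0.14×63.8 = 64.699%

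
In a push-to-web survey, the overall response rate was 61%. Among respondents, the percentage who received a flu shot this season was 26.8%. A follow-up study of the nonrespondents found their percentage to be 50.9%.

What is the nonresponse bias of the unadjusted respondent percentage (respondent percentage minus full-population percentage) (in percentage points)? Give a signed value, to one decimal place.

Nonresponse fraction = 1 − 0.61 = 0.39.
Bias = (nonresponse fraction) × (respondent percentage − nonrespondent percentage)
     = 0.39 × (26.8 − 50.9) = 0.39 × -24.1 = -9.399.

-9.4 percentage points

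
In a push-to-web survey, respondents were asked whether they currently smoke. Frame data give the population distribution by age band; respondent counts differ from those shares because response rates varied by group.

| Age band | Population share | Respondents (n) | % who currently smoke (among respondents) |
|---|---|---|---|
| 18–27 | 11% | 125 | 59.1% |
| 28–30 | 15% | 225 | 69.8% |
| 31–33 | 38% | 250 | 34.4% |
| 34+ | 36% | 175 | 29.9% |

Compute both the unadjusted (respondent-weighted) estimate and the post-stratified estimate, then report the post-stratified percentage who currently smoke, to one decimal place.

40.8%

Naive respondent-only estimate (weights = respondent counts):
  (125/775)×59.1 + (225/775)×69.8 + (250/775)×34.4 + (175/775)×29.9 = 47.6452%
Post-stratified estimate weights by population shares:
  0.11×59.1 + 0.15×69.8 + 0.38×34.4 + 0.36×29.9 = 40.807%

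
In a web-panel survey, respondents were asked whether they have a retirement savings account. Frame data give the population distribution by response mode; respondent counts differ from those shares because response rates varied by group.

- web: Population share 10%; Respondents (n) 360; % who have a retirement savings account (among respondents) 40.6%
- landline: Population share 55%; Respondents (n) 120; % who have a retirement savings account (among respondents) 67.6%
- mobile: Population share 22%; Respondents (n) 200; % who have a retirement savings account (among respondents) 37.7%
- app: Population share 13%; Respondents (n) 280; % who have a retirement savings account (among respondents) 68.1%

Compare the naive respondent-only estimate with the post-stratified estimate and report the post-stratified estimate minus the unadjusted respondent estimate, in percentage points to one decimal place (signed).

Without adjustment, the pooled respondent share is:
  (360/960)×40.6 + (120/960)×67.6 + (200/960)×37.7 + (280/960)×68.1 = 51.3917%
Post-stratified estimate weights by population shares:
  0.1×40.6 + 0.55×67.6 + 0.22×37.7 + 0.13×68.1 = 58.387%
Difference = 58.387 − 51.3917 = 6.9953 pp.

+7.0 percentage points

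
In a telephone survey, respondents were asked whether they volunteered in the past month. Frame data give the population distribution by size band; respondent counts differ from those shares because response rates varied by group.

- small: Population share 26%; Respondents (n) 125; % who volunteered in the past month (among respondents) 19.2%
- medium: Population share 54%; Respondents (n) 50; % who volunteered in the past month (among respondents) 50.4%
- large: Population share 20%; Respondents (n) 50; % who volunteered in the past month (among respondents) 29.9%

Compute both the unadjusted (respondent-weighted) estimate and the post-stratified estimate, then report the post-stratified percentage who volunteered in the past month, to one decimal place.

Naive respondent-only estimate (weights = respondent counts):
  (125/225)×19.2 + (50/225)×50.4 + (50/225)×29.9 = 28.5111%
Post-stratifying to population shares instead:
  0.26×19.2 + 0.54×50.4 + 0.2×29.9 = 38.188%

38.2%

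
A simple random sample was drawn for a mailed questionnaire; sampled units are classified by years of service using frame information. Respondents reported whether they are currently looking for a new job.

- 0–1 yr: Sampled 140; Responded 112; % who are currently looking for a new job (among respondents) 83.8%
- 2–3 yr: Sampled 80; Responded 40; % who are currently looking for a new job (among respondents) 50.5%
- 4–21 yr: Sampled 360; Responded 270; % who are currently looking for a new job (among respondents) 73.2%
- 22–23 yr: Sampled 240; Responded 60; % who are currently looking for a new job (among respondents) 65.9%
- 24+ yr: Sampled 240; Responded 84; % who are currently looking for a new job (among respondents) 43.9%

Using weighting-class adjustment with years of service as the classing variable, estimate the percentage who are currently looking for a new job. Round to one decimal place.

Class response rates: 0–1 yr 112/140 = 80%, 2–3 yr 40/80 = 50%, 4–21 yr 270/360 = 75%, 22–23 yr 60/240 = 25%, 24+ yr 84/240 = 35%.
Each respondent's weight = sampled/responded in their class; summing within a class gives n_sampled, so:
  0–1 yr: 140 × 83.8 = 11,732
  2–3 yr: 80 × 50.5 = 4040
  4–21 yr: 360 × 73.2 = 26,352
  22–23 yr: 240 × 65.9 = 15816
  24+ yr: 240 × 43.9 = 10,536
Adjusted estimate = 68,476 / 1,060 = 64.6 → 64.6%.

64.6%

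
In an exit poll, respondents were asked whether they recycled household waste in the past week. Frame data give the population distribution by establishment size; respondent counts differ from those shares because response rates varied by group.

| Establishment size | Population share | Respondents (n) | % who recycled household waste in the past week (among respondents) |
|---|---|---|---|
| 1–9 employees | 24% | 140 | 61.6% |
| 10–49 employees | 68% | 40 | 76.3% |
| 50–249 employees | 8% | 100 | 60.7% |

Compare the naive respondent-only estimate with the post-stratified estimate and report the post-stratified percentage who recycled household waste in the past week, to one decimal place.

Unadjusted (pooled respondent) estimate weights by respondent counts:
  (140/280)×61.6 + (40/280)×76.3 + (100/280)×60.7 = 63.3786%
Post-stratified estimate weights by population shares:
  0.24×61.6 + 0.68×76.3 + 0.08×60.7 = 71.524%

71.5%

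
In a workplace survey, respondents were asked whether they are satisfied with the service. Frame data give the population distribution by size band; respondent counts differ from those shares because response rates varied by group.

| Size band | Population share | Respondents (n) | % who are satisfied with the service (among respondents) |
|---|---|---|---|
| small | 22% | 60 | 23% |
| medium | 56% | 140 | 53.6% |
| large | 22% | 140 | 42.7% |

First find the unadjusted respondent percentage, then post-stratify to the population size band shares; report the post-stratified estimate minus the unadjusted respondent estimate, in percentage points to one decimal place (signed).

+0.8 percentage points

Naive respondent-only estimate (weights = respondent counts):
  (60/340)×23 + (140/340)×53.6 + (140/340)×42.7 = 43.7118%
Reweighting by population size band shares:
  0.22×23 + 0.56×53.6 + 0.22×42.7 = 44.47%
Difference = 44.47 − 43.7118 = 0.7582 pp.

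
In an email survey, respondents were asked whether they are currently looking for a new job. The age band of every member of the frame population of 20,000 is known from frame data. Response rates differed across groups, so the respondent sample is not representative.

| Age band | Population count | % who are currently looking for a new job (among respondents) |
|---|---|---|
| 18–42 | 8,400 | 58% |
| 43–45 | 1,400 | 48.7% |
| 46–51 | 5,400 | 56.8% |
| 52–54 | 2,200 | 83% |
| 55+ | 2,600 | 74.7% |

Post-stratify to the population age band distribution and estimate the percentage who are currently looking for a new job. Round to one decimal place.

Each cell contributes population-share × respondent value:
  18–42: (8,400/20,000) × 58 = 24.36
  43–45: (1,400/20,000) × 48.7 = 3.409
  46–51: (5,400/20,000) × 56.8 = 15.336
  52–54: (2,200/20,000) × 83 = 9.13
  55+: (2,600/20,000) × 74.7 = 9.711
Post-stratified estimate = 61.946 → 61.9%.

61.9%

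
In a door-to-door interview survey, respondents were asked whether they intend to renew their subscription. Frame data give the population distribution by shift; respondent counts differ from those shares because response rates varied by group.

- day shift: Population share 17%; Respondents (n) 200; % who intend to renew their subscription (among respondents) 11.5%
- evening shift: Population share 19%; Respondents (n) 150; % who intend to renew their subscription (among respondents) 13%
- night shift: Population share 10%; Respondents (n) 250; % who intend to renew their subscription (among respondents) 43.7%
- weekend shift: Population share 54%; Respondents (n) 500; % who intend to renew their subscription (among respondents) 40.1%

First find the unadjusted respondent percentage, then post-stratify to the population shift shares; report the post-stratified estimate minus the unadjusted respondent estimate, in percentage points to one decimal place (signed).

Unadjusted (pooled respondent) estimate weights by respondent counts:
  (200/1100)×11.5 + (150/1100)×13 + (250/1100)×43.7 + (500/1100)×40.1 = 32.0227%
Reweighting by population shift shares:
  0.17×11.5 + 0.19×13 + 0.1×43.7 + 0.54×40.1 = 30.449%
Difference = 30.449 − 32.0227 = -1.5737 pp.

-1.6 percentage points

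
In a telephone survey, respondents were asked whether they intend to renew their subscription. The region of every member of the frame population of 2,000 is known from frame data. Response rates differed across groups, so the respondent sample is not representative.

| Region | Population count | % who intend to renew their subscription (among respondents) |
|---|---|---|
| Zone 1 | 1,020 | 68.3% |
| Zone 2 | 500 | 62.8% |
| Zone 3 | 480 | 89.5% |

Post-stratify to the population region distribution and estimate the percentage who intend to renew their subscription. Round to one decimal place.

Weight each group's respondent value by its population share:
  Zone 1: (1,020/2,000) × 68.3 = 34.833
  Zone 2: (500/2,000) × 62.8 = 15.7
  Zone 3: (480/2,000) × 89.5 = 21.48
Post-stratified estimate = 72.013 → 72.0%.

72.0%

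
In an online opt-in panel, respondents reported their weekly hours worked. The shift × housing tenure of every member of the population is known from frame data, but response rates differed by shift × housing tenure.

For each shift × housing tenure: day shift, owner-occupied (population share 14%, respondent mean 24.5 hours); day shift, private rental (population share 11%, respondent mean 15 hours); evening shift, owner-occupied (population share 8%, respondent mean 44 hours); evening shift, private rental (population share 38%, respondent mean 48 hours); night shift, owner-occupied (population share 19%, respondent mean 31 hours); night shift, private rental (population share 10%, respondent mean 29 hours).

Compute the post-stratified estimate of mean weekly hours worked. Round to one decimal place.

Weight each group's respondent value by its population share:
  day shift, owner-occupied: 0.14 × 24.5 = 3.43
  day shift, private rental: 0.11 × 15 = 1.65
  evening shift, owner-occupied: 0.08 × 44 = 3.52
  evening shift, private rental: 0.38 × 48 = 18.24
  night shift, owner-occupied: 0.19 × 31 = 5.89
  night shift, private rental: 0.1 × 29 = 2.9
Post-stratified estimate = 35.63 → 35.6.

35.6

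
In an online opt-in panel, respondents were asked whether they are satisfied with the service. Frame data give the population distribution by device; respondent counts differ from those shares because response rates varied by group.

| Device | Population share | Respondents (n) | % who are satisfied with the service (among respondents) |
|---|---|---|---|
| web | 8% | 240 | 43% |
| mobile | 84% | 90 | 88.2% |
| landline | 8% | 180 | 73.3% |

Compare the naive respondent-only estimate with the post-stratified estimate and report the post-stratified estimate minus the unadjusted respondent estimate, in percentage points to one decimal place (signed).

+21.7 percentage points

Naive respondent-only estimate (weights = respondent counts):
  (240/510)×43 + (90/510)×88.2 + (180/510)×73.3 = 61.6706%
Post-stratified estimate weights by population shares:
  0.08×43 + 0.84×88.2 + 0.08×73.3 = 83.392%
Difference = 83.392 − 61.6706 = 21.7214 pp.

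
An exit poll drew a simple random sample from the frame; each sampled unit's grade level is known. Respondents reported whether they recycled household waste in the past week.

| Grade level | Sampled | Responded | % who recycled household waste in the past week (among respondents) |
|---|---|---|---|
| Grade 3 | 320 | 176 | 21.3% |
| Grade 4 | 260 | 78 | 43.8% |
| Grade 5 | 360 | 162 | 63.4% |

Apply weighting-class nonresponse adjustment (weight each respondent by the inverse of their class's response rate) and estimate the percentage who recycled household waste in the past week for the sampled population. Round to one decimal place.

43.6%

Class response rates: Grade 3 176/320 = 55%, Grade 4 78/260 = 30%, Grade 5 162/360 = 45%.
Inverse-response-rate weighting restores each class to its sampled count, so class totals weight by n_sampled:
  Grade 3: 320 × 21.3 = 6816
  Grade 4: 260 × 43.8 = 11,388
  Grade 5: 360 × 63.4 = 22,824
Adjusted estimate = 41,028 / 940 = 43.6468 → 43.6%.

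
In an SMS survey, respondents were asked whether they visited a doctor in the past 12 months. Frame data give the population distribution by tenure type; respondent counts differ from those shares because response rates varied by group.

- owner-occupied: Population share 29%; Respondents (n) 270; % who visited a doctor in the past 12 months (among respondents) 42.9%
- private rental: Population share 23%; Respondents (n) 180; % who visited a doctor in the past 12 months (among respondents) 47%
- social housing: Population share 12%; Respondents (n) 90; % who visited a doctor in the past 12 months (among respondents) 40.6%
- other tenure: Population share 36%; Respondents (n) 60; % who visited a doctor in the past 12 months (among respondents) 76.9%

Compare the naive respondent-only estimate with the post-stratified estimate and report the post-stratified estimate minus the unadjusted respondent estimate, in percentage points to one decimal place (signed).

+8.6 percentage points

Naive respondent-only estimate (weights = respondent counts):
  (270/600)×42.9 + (180/600)×47 + (90/600)×40.6 + (60/600)×76.9 = 47.185%
Reweighting by population tenure type shares:
  0.29×42.9 + 0.23×47 + 0.12×40.6 + 0.36×76.9 = 55.807%
Difference = 55.807 − 47.185 = 8.622 pp.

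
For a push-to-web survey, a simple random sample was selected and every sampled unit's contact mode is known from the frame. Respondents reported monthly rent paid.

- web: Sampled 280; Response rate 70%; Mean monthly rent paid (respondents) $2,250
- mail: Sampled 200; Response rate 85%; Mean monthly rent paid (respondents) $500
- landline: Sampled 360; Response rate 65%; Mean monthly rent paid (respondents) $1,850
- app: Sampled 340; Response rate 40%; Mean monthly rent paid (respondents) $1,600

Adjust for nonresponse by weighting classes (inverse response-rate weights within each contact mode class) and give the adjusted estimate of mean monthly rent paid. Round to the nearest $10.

$1,640

Inverse-response-rate weighting restores each class to its sampled count, so class totals weight by n_sampled:
  web: 280 × 2250 = 630,000
  mail: 200 × 500 = 100,000
  landline: 360 × 1850 = 666,000
  app: 340 × 1600 = 544,000
Adjusted estimate = 1,940,000 / 1,180 = 1644.07 → $1,640.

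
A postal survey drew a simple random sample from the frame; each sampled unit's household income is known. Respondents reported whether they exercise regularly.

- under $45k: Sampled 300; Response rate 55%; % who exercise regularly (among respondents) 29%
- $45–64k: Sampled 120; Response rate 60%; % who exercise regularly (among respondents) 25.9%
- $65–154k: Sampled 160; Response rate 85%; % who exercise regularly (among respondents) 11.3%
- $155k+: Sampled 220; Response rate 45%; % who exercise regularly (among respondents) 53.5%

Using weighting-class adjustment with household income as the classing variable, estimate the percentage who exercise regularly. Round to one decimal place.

Inverse-response-rate weighting restores each class to its sampled count, so class totals weight by n_sampled:
  under $45k: 300 × 29 = 8700
  $45–64k: 120 × 25.9 = 3108
  $65–154k: 160 × 11.3 = 1808
  $155k+: 220 × 53.5 = 11,770
Adjusted estimate = 25,386 / 800 = 31.7325 → 31.7%.

31.7%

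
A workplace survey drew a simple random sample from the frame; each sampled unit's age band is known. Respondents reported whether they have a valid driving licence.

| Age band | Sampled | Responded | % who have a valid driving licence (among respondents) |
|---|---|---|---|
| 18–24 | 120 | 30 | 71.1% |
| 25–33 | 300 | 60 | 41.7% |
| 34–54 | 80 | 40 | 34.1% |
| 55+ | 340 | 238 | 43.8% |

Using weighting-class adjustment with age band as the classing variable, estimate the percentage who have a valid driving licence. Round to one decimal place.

46.0%

Class response rates: 18–24 30/120 = 25%, 25–33 60/300 = 20%, 34–54 40/80 = 50%, 55+ 238/340 = 70%.
With weight = n_sampled/n_responded per class, the weighted class total is n_sampled:
  18–24: 120 × 71.1 = 8532
  25–33: 300 × 41.7 = 12,510
  34–54: 80 × 34.1 = 2728
  55+: 340 × 43.8 = 14892
Adjusted estimate = 38,662 / 840 = 46.0262 → 46.0%.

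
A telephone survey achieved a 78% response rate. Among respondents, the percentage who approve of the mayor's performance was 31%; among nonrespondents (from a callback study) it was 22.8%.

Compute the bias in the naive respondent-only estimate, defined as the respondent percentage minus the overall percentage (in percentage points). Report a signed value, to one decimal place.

+1.8 percentage points

Nonresponse fraction = 1 − 0.78 = 0.22.
Bias = (nonresponse fraction) × (respondent percentage − nonrespondent percentage)
     = 0.22 × (31 − 22.8) = 0.22 × 8.2 = 1.804.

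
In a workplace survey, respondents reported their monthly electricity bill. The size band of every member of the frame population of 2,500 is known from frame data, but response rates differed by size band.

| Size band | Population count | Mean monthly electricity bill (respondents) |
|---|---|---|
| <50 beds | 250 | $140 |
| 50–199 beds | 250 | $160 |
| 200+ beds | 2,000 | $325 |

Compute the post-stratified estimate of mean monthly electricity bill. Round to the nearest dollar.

$290

Weight each group's respondent value by its population share:
  <50 beds: (250/2,500) × 140 = 14
  50–199 beds: (250/2,500) × 160 = 16
  200+ beds: (2,000/2,500) × 325 = 260
Post-stratified estimate = 290 → $290.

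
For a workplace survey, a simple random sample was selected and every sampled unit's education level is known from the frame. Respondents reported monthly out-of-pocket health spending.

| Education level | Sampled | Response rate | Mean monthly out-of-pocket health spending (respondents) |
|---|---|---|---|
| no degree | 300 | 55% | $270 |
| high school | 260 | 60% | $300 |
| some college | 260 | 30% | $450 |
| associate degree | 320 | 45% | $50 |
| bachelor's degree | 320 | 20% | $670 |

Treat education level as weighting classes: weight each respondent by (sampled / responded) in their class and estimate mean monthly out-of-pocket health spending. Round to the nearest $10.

Weighting each respondent by the inverse class response rate inflates each class back to its sampled size, so the class weight is n_sampled:
  no degree: 300 × 270 = 81,000
  high school: 260 × 300 = 78,000
  some college: 260 × 450 = 117,000
  associate degree: 320 × 50 = 16,000
  bachelor's degree: 320 × 670 = 214,400
Adjusted estimate = 506,400 / 1,460 = 346.849 → $350.

$350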